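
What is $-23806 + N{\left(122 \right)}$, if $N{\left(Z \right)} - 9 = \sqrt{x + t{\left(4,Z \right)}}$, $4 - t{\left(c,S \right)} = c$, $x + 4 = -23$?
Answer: $-23797 + 3 i \sqrt{3} \approx -23797.0 + 5.1962 i$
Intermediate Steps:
$x = -27$ ($x = -4 - 23 = -27$)
$t{\left(c,S \right)} = 4 - c$
$N{\left(Z \right)} = 9 + 3 i \sqrt{3}$ ($N{\left(Z \right)} = 9 + \sqrt{-27 + \left(4 - 4\right)} = 9 + \sqrt{-27 + 0} = 9 + \sqrt{-27} = 9 + 3 i \sqrt{3}$)
$-23806 + N{\left(122 \right)} = -23806 + \left(9 + 3 i \sqrt{3}\right) = -23797 + 3 i \sqrt{3}$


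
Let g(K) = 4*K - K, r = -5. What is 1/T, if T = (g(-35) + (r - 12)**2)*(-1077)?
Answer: -1/198168 ≈ -5.0462e-6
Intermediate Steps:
g(K) = 3*K
T = -198168 (T = (3*(-35) + (-5 - 12)**2)*(-1077) = (-105 + (-17)**2)*(-1077) = (-105 + 289)*(-1077) = 184*(-1077) = -198168)
1/T = 1/(-198168) = -1/198168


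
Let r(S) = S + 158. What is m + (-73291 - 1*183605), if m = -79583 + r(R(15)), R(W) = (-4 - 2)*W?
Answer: -336411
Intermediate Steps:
R(W) = -6*W
r(S) = 158 + S
m = -79515 (m = -79583 + (158 - 6*15) = -79583 + (158 - 90) = -79583 + 68 = -79515)
m + (-73291 - 1*183605) = -79515 + (-73291 - 1*183605) = -79515 + (-73291 - 183605) = -79515 - 256896 = -336411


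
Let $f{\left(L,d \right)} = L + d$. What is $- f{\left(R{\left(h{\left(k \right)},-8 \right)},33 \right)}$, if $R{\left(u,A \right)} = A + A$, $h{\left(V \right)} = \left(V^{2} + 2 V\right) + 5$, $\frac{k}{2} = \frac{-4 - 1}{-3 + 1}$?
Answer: $-17$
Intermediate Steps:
$k = 5$ ($k = 2 \frac{-4 - 1}{-3 + 1} = 2 \left(- \frac{5}{-2}\right) = 2 \left(\left(-5\right) \left(- \frac{1}{2}\right)\right) = 2 \cdot \frac{5}{2} = 5$)
$h{\left(V \right)} = 5 + V^{2} + 2 V$
$R{\left(u,A \right)} = 2 A$
$- f{\left(R{\left(h{\left(k \right)},-8 \right)},33 \right)} = - (2 \left(-8\right) + 33) = - (-16 + 33) = \left(-1\right) 17 = -17$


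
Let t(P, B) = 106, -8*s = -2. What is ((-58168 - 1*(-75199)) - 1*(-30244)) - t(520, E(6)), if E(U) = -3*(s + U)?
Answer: 47169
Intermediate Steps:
s = ¼ (s = -⅛*(-2) = ¼ ≈ 0.25000)
E(U) = -¾ - 3*U (E(U) = -3*(¼ + U) = -¾ - 3*U)
((-58168 - 1*(-75199)) - 1*(-30244)) - t(520, E(6)) = ((-58168 - 1*(-75199)) - 1*(-30244)) - 1*106 = ((-58168 + 75199) + 30244) - 106 = (17031 + 30244) - 106 = 47275 - 106 = 47169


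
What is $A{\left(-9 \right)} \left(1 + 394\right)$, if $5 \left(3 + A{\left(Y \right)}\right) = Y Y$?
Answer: $5214$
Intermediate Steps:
$A{\left(Y \right)} = -3 + \frac{Y^{2}}{5}$ ($A{\left(Y \right)} = -3 + \frac{Y Y}{5} = -3 + \frac{Y^{2}}{5}$)
$A{\left(-9 \right)} \left(1 + 394\right) = \left(-3 + \frac{\left(-9\right)^{2}}{5}\right) \left(1 + 394\right) = \left(-3 + \frac{1}{5} \cdot 81\right) 395 = \left(-3 + \frac{81}{5}\right) 395 = \frac{66}{5} \cdot 395 = 5214$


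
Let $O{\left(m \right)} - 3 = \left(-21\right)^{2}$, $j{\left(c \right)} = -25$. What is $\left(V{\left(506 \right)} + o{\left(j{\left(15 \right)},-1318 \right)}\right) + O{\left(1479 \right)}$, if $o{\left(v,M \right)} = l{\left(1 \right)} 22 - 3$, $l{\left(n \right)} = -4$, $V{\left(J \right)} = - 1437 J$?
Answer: $-726769$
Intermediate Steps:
$o{\left(v,M \right)} = -91$ ($o{\left(v,M \right)} = \left(-4\right) 22 - 3 = -88 - 3 = -91$)
$O{\left(m \right)} = 444$ ($O{\left(m \right)} = 3 + \left(-21\right)^{2} = 3 + 441 = 444$)
$\left(V{\left(506 \right)} + o{\left(j{\left(15 \right)},-1318 \right)}\right) + O{\left(1479 \right)} = \left(\left(-1437\right) 506 - 91\right) + 444 = \left(-727122 - 91\right) + 444 = -727213 + 444 = -726769$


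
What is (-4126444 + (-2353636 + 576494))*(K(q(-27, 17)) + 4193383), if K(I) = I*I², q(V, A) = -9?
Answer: -24751693457244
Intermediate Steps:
K(I) = I³
(-4126444 + (-2353636 + 576494))*(K(q(-27, 17)) + 4193383) = (-4126444 + (-2353636 + 576494))*((-9)³ + 4193383) = (-4126444 - 1777142)*(-729 + 4193383) = -5903586*4192654 = -24751693457244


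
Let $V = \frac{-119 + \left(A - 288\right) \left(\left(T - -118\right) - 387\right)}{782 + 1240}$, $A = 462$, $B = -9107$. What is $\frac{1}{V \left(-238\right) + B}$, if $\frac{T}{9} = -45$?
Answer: $\frac{1011}{4762828} \approx 0.00021227$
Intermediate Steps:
$T = -405$ ($T = 9 \left(-45\right) = -405$)
$V = - \frac{117395}{2022}$ ($V = \frac{-119 + \left(462 - 288\right) \left(\left(-405 - -118\right) - 387\right)}{782 + 1240} = \frac{-119 + 174 \left(\left(-405 + 118\right) - 387\right)}{2022} = \left(-119 + 174 \left(-287 - 387\right)\right) \frac{1}{2022} = \left(-119 + 174 \left(-674\right)\right) \frac{1}{2022} = \left(-119 - 117276\right) \frac{1}{2022} = \left(-117395\right) \frac{1}{2022} = - \frac{117395}{2022} \approx -58.059$)
$\frac{1}{V \left(-238\right) + B} = \frac{1}{\left(- \frac{117395}{2022}\right) \left(-238\right) - 9107} = \frac{1}{\frac{13970005}{1011} - 9107} = \frac{1}{\frac{4762828}{1011}} = \frac{1011}{4762828}$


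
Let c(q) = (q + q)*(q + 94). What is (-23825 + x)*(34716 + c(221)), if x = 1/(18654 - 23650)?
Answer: -10352370185073/2498 ≈ -4.1443e+9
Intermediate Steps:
c(q) = 2*q*(94 + q) (c(q) = (2*q)*(94 + q) = 2*q*(94 + q))
x = -1/4996 (x = 1/(-4996) = -1/4996 ≈ -0.00020016)
(-23825 + x)*(34716 + c(221)) = (-23825 - 1/4996)*(34716 + 2*221*(94 + 221)) = -119029701*(34716 + 2*221*315)/4996 = -119029701*(34716 + 139230)/4996 = -119029701/4996*173946 = -10352370185073/2498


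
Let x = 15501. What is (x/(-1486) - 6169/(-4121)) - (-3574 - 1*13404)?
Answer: 103915265781/6123806 ≈ 16969.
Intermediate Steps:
(x/(-1486) - 6169/(-4121)) - (-3574 - 1*13404) = (15501/(-1486) - 6169/(-4121)) - (-3574 - 1*13404) = (15501*(-1/1486) - 6169*(-1/4121)) - (-3574 - 13404) = (-15501/1486 + 6169/4121) - 1*(-16978) = -54712487/6123806 + 16978 = 103915265781/6123806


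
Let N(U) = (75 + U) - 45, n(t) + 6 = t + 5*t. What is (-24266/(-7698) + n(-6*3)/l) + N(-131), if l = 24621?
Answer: -3091033774/31588743 ≈ -97.852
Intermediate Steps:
n(t) = -6 + 6*t (n(t) = -6 + (t + 5*t) = -6 + 6*t)
N(U) = 30 + U
(-24266/(-7698) + n(-6*3)/l) + N(-131) = (-24266/(-7698) + (-6 + 6*(-6*3))/24621) + (30 - 131) = (-24266*(-1/7698) + (-6 + 6*(-18))*(1/24621)) - 101 = (12133/3849 + (-6 - 108)*(1/24621)) - 101 = (12133/3849 - 114*1/24621) - 101 = (12133/3849 - 38/8207) - 101 = 99429269/31588743 - 101 = -3091033774/31588743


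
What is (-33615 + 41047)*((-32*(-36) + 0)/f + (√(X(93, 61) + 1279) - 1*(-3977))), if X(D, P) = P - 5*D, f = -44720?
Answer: 82611458776/2795 + 37160*√35 ≈ 2.9777e+7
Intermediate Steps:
(-33615 + 41047)*((-32*(-36) + 0)/f + (√(X(93, 61) + 1279) - 1*(-3977))) = (-33615 + 41047)*((-32*(-36) + 0)/(-44720) + (√((61 - 5*93) + 1279) - 1*(-3977))) = 7432*((1152 + 0)*(-1/44720) + (√((61 - 465) + 1279) + 3977)) = 7432*(1152*(-1/44720) + (√(-404 + 1279) + 3977)) = 7432*(-72/2795 + (√875 + 3977)) = 7432*(-72/2795 + (5*√35 + 3977)) = 7432*(-72/2795 + (3977 + 5*√35)) = 7432*(11115643/2795 + 5*√35) = 82611458776/2795 + 37160*√35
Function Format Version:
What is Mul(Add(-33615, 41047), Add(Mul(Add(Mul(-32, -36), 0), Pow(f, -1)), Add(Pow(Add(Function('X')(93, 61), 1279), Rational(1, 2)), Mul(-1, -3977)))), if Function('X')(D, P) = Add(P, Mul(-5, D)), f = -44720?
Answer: Add(Rational(82611458776, 2795), Mul(37160, Pow(35, Rational(1, 2)))) ≈ 2.9777e+7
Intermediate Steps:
Mul(Add(-33615, 41047), Add(Mul(Add(Mul(-32, -36), 0), Pow(f, -1)), Add(Pow(Add(Function('X')(93, 61), 1279), Rational(1, 2)), Mul(-1, -3977)))) = Mul(Add(-33615, 41047), Add(Mul(Add(Mul(-32, -36), 0), Pow(-44720, -1)), Add(Pow(Add(Add(61, Mul(-5, 93)), 1279), Rational(1, 2)), Mul(-1, -3977)))) = Mul(7432, Add(Mul(Add(1152, 0), Rational(-1, 44720)), Add(Pow(Add(Add(61, -465), 1279), Rational(1, 2)), 3977))) = Mul(7432, Add(Mul(1152, Rational(-1, 44720)), Add(Pow(Add(-404, 1279), Rational(1, 2)), 3977))) = Mul(7432, Add(Rational(-72, 2795), Add(Pow(875, Rational(1, 2)), 3977))) = Mul(7432, Add(Rational(-72, 2795), Add(Mul(5, Pow(35, Rational(1, 2))), 3977))) = Mul(7432, Add(Rational(-72, 2795), Add(3977, Mul(5, Pow(35, Rational(1, 2)))))) = Mul(7432, Add(Rational(11115643, 2795), Mul(5, Pow(35, Rational(1, 2))))) = Add(Rational(82611458776, 2795), Mul(37160, Pow(35, Rational(1, 2))))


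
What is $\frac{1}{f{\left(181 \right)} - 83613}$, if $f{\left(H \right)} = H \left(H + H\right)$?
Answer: $- \frac{1}{18091} \approx -5.5276 \cdot 10^{-5}$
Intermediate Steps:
$f{\left(H \right)} = 2 H^{2}$ ($f{\left(H \right)} = H 2 H = 2 H^{2}$)
$\frac{1}{f{\left(181 \right)} - 83613} = \frac{1}{2 \cdot 181^{2} - 83613} = \frac{1}{2 \cdot 32761 - 83613} = \frac{1}{65522 - 83613} = \frac{1}{-18091} = - \frac{1}{18091}$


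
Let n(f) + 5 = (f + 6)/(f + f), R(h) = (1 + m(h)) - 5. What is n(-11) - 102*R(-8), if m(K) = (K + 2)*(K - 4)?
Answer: -152697/22 ≈ -6940.8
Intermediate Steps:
m(K) = (-4 + K)*(2 + K) (m(K) = (2 + K)*(-4 + K) = (-4 + K)*(2 + K))
R(h) = -12 + h**2 - 2*h (R(h) = (1 + (-8 + h**2 - 2*h)) - 5 = (-7 + h**2 - 2*h) - 5 = -12 + h**2 - 2*h)
n(f) = -5 + (6 + f)/(2*f) (n(f) = -5 + (f + 6)/(f + f) = -5 + (6 + f)/((2*f)) = -5 + (6 + f)*(1/(2*f)) = -5 + (6 + f)/(2*f))
n(-11) - 102*R(-8) = (-9/2 + 3/(-11)) - 102*(-12 + (-8)**2 - 2*(-8)) = (-9/2 + 3*(-1/11)) - 102*(-12 + 64 + 16) = (-9/2 - 3/11) - 102*68 = -105/22 - 6936 = -152697/22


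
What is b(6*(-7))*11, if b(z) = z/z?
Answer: 11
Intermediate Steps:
b(z) = 1
b(6*(-7))*11 = 1*11 = 11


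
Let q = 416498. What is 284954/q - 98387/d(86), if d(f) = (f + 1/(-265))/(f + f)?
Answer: -32202935039903/163647809 ≈ -1.9678e+5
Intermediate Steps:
d(f) = (-1/265 + f)/(2*f) (d(f) = (f - 1/265)/((2*f)) = (-1/265 + f)*(1/(2*f)) = (-1/265 + f)/(2*f))
284954/q - 98387/d(86) = 284954/416498 - 98387*45580/(-1 + 265*86) = 284954*(1/416498) - 98387*45580/(-1 + 22790) = 4913/7181 - 98387/((1/530)*(1/86)*22789) = 4913/7181 - 98387/22789/45580 = 4913/7181 - 98387*45580/22789 = 4913/7181 - 4484479460/22789 = -32202935039903/163647809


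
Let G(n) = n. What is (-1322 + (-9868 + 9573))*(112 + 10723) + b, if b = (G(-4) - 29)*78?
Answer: -17522769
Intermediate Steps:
b = -2574 (b = (-4 - 29)*78 = -33*78 = -2574)
(-1322 + (-9868 + 9573))*(112 + 10723) + b = (-1322 + (-9868 + 9573))*(112 + 10723) - 2574 = (-1322 - 295)*10835 - 2574 = -1617*10835 - 2574 = -17520195 - 2574 = -17522769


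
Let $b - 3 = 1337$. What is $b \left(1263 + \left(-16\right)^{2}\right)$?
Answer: $2035460$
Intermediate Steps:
$b = 1340$ ($b = 3 + 1337 = 1340$)
$b \left(1263 + \left(-16\right)^{2}\right) = 1340 \left(1263 + \left(-16\right)^{2}\right) = 1340 \left(1263 + 256\right) = 1340 \cdot 1519 = 2035460$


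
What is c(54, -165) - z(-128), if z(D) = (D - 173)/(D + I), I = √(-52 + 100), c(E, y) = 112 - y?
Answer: 280409/1021 - 301*√3/4084 ≈ 274.51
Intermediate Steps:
I = 4*√3 (I = √48 = 4*√3 ≈ 6.9282)
z(D) = (-173 + D)/(D + 4*√3) (z(D) = (D - 173)/(D + 4*√3) = (-173 + D)/(D + 4*√3))
c(54, -165) - z(-128) = (112 - 1*(-165)) - (-173 - 128)/(-128 + 4*√3) = (112 + 165) - (-301)/(-128 + 4*√3) = 277 - (-301)/(-128 + 4*√3) = 277 + 301/(-128 + 4*√3)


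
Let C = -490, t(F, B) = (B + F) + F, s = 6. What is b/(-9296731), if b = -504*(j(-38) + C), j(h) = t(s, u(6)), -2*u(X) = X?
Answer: -6552/251263 ≈ -0.026076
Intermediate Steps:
u(X) = -X/2
t(F, B) = B + 2*F
j(h) = 9 (j(h) = -1/2*6 + 2*6 = -3 + 12 = 9)
b = 242424 (b = -504*(9 - 490) = -504*(-481) = 242424)
b/(-9296731) = 242424/(-9296731) = 242424*(-1/9296731) = -6552/251263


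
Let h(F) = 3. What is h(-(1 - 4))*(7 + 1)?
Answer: 24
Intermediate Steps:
h(-(1 - 4))*(7 + 1) = 3*(7 + 1) = 3*8 = 24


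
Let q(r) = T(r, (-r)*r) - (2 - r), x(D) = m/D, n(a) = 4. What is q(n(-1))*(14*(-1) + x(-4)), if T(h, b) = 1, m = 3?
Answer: -177/4 ≈ -44.250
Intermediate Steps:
x(D) = 3/D
q(r) = -1 + r (q(r) = 1 - (2 - r) = 1 + (-2 + r) = -1 + r)
q(n(-1))*(14*(-1) + x(-4)) = (-1 + 4)*(14*(-1) + 3/(-4)) = 3*(-14 + 3*(-¼)) = 3*(-14 - ¾) = 3*(-59/4) = -177/4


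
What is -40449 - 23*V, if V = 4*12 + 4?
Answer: -41645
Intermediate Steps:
V = 52 (V = 48 + 4 = 52)
-40449 - 23*V = -40449 - 23*52 = -40449 - 1*1196 = -40449 - 1196 = -41645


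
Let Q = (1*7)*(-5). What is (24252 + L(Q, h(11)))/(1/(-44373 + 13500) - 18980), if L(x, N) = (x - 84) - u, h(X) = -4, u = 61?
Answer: -743174856/585969541 ≈ -1.2683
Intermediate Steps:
Q = -35 (Q = 7*(-5) = -35)
L(x, N) = -145 + x (L(x, N) = (x - 84) - 1*61 = (-84 + x) - 61 = -145 + x)
(24252 + L(Q, h(11)))/(1/(-44373 + 13500) - 18980) = (24252 + (-145 - 35))/(1/(-44373 + 13500) - 18980) = (24252 - 180)/(1/(-30873) - 18980) = 24072/(-1/30873 - 18980) = 24072/(-585969541/30873) = 24072*(-30873/585969541) = -743174856/585969541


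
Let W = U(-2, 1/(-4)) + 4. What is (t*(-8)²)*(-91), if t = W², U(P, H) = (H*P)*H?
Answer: -87451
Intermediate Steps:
U(P, H) = P*H²
W = 31/8 (W = -2*(1/(-4))² + 4 = -2*(-¼)² + 4 = -2*1/16 + 4 = -⅛ + 4 = 31/8 ≈ 3.8750)
t = 961/64 (t = (31/8)² = 961/64 ≈ 15.016)
(t*(-8)²)*(-91) = ((961/64)*(-8)²)*(-91) = ((961/64)*64)*(-91) = 961*(-91) = -87451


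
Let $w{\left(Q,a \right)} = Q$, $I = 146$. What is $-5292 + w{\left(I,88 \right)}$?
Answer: $-5146$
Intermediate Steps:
$-5292 + w{\left(I,88 \right)} = -5292 + 146 = -5146$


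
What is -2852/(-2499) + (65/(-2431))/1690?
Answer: 10603589/9291282 ≈ 1.1412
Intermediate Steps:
-2852/(-2499) + (65/(-2431))/1690 = -2852*(-1/2499) + (65*(-1/2431))*(1/1690) = 2852/2499 - 5/187*1/1690 = 2852/2499 - 1/63206 = 10603589/9291282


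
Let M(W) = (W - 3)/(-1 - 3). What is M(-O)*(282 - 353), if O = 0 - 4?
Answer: 71/4 ≈ 17.750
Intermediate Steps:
O = -4
M(W) = 3/4 - W/4 (M(W) = (-3 + W)/(-4) = (-3 + W)*(-1/4) = 3/4 - W/4)
M(-O)*(282 - 353) = (3/4 - (-1)*(-4)/4)*(282 - 353) = (3/4 - 1/4*4)*(-71) = (3/4 - 1)*(-71) = -1/4*(-71) = 71/4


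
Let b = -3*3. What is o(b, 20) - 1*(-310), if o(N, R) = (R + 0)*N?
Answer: 130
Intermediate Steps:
b = -9
o(N, R) = N*R (o(N, R) = R*N = N*R)
o(b, 20) - 1*(-310) = -9*20 - 1*(-310) = -180 + 310 = 130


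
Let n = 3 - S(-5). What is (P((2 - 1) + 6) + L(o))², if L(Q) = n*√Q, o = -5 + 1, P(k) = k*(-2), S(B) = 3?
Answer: 196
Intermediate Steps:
P(k) = -2*k
n = 0 (n = 3 - 1*3 = 3 - 3 = 0)
o = -4
L(Q) = 0 (L(Q) = 0*√Q = 0)
(P((2 - 1) + 6) + L(o))² = (-2*((2 - 1) + 6) + 0)² = (-2*(1 + 6) + 0)² = (-2*7 + 0)² = (-14 + 0)² = (-14)² = 196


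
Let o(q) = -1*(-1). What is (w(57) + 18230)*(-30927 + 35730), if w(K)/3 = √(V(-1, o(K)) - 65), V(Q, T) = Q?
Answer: 87558690 + 14409*I*√66 ≈ 8.7559e+7 + 1.1706e+5*I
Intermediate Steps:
o(q) = 1
w(K) = 3*I*√66 (w(K) = 3*√(-1 - 65) = 3*√(-66) = 3*(I*√66) = 3*I*√66)
(w(57) + 18230)*(-30927 + 35730) = (3*I*√66 + 18230)*(-30927 + 35730) = (18230 + 3*I*√66)*4803 = 87558690 + 14409*I*√66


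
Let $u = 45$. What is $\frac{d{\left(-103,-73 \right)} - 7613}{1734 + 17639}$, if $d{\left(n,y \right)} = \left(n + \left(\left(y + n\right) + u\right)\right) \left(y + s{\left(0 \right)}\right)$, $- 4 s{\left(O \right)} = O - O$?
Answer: $\frac{9469}{19373} \approx 0.48877$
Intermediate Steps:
$s{\left(O \right)} = 0$ ($s{\left(O \right)} = - \frac{O - O}{4} = \left(- \frac{1}{4}\right) 0 = 0$)
$d{\left(n,y \right)} = y \left(45 + y + 2 n\right)$ ($d{\left(n,y \right)} = \left(n + \left(\left(y + n\right) + 45\right)\right) \left(y + 0\right) = \left(n + \left(\left(n + y\right) + 45\right)\right) y = \left(n + \left(45 + n + y\right)\right) y = \left(45 + y + 2 n\right) y = y \left(45 + y + 2 n\right)$)
$\frac{d{\left(-103,-73 \right)} - 7613}{1734 + 17639} = \frac{- 73 \left(45 - 73 + 2 \left(-103\right)\right) - 7613}{1734 + 17639} = \frac{- 73 \left(45 - 73 - 206\right) - 7613}{19373} = \left(\left(-73\right) \left(-234\right) - 7613\right) \frac{1}{19373} = \left(17082 - 7613\right) \frac{1}{19373} = 9469 \cdot \frac{1}{19373} = \frac{9469}{19373}$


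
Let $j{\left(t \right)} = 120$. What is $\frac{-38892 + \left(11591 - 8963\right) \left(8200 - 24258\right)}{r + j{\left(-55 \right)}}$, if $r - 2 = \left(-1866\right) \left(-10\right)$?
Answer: $- \frac{21119658}{9391} \approx -2248.9$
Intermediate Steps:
$r = 18662$ ($r = 2 - -18660 = 2 + 18660 = 18662$)
$\frac{-38892 + \left(11591 - 8963\right) \left(8200 - 24258\right)}{r + j{\left(-55 \right)}} = \frac{-38892 + \left(11591 - 8963\right) \left(8200 - 24258\right)}{18662 + 120} = \frac{-38892 + 2628 \left(-16058\right)}{18782} = \left(-38892 - 42200424\right) \frac{1}{18782} = \left(-42239316\right) \frac{1}{18782} = - \frac{21119658}{9391}$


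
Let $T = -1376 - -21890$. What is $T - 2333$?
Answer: $18181$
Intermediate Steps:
$T = 20514$ ($T = -1376 + 21890 = 20514$)
$T - 2333 = 20514 - 2333 = 18181$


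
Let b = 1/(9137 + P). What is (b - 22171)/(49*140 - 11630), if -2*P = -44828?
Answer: 69951722/15049827 ≈ 4.6480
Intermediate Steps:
P = 22414 (P = -1/2*(-44828) = 22414)
b = 1/31551 (b = 1/(9137 + 22414) = 1/31551 ≈ 3.1695e-5)
(b - 22171)/(49*140 - 11630) = (1/31551 - 22171)/(49*140 - 11630) = -699517220/(31551*(6860 - 11630)) = -699517220/31551/(-4770) = -699517220/31551*(-1/4770) = 69951722/15049827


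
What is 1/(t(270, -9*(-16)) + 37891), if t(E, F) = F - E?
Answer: 1/37765 ≈ 2.6480e-5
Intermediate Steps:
1/(t(270, -9*(-16)) + 37891) = 1/((-9*(-16) - 1*270) + 37891) = 1/((144 - 270) + 37891) = 1/(-126 + 37891) = 1/37765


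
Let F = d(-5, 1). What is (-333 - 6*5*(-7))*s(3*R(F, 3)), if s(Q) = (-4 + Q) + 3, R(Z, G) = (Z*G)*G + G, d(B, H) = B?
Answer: 15621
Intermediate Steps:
F = -5
R(Z, G) = G + Z*G² (R(Z, G) = (G*Z)*G + G = Z*G² + G = G + Z*G²)
s(Q) = -1 + Q
(-333 - 6*5*(-7))*s(3*R(F, 3)) = (-333 - 6*5*(-7))*(-1 + 3*(3*(1 + 3*(-5)))) = (-333 - 30*(-7))*(-1 + 3*(3*(1 - 15))) = (-333 + 210)*(-1 + 3*(3*(-14))) = -123*(-1 + 3*(-42)) = -123*(-1 - 126) = -123*(-127) = 15621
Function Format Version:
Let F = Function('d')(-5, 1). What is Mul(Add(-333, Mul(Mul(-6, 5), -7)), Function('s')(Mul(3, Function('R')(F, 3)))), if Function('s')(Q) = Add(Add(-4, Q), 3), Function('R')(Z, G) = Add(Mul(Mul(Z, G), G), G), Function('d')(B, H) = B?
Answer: 15621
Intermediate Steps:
F = -5
Function('R')(Z, G) = Add(G, Mul(Z, Pow(G, 2))) (Function('R')(Z, G) = Add(Mul(Mul(G, Z), G), G) = Add(Mul(Z, Pow(G, 2)), G) = Add(G, Mul(Z, Pow(G, 2))))
Function('s')(Q) = Add(-1, Q)
Mul(Add(-333, Mul(Mul(-6, 5), -7)), Function('s')(Mul(3, Function('R')(F, 3)))) = Mul(Add(-333, Mul(Mul(-6, 5), -7)), Add(-1, Mul(3, Mul(3, Add(1, Mul(3, -5)))))) = Mul(Add(-333, Mul(-30, -7)), Add(-1, Mul(3, Mul(3, Add(1, -15))))) = Mul(Add(-333, 210), Add(-1, Mul(3, Mul(3, -14)))) = Mul(-123, Add(-1, Mul(3, -42))) = Mul(-123, Add(-1, -126)) = Mul(-123, -127) = 15621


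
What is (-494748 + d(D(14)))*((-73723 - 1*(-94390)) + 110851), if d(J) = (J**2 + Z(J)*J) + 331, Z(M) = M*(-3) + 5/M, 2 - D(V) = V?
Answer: -65061954600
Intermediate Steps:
D(V) = 2 - V
Z(M) = -3*M + 5/M
d(J) = 331 + J**2 + J*(-3*J + 5/J) (d(J) = (J**2 + (-3*J + 5/J)*J) + 331 = (J**2 + J*(-3*J + 5/J)) + 331 = 331 + J**2 + J*(-3*J + 5/J))
(-494748 + d(D(14)))*((-73723 - 1*(-94390)) + 110851) = (-494748 + (336 - 2*(2 - 1*14)**2))*((-73723 - 1*(-94390)) + 110851) = (-494748 + (336 - 2*(2 - 14)**2))*((-73723 + 94390) + 110851) = (-494748 + (336 - 2*(-12)**2))*(20667 + 110851) = (-494748 + (336 - 2*144))*131518 = (-494748 + (336 - 288))*131518 = (-494748 + 48)*131518 = -494700*131518 = -65061954600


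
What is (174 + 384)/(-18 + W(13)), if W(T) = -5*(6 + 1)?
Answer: -558/53 ≈ -10.528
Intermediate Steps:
W(T) = -35 (W(T) = -5*7 = -35)
(174 + 384)/(-18 + W(13)) = (174 + 384)/(-18 - 35) = 558/(-53) = -1/53*558 = -558/53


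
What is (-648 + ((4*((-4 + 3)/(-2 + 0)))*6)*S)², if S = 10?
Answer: 278784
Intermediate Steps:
(-648 + ((4*((-4 + 3)/(-2 + 0)))*6)*S)² = (-648 + ((4*((-4 + 3)/(-2 + 0)))*6)*10)² = (-648 + ((4*(-1/(-2)))*6)*10)² = (-648 + ((4*(-1*(-½)))*6)*10)² = (-648 + ((4*(½))*6)*10)² = (-648 + (2*6)*10)² = (-648 + 12*10)² = (-648 + 120)² = (-528)² = 278784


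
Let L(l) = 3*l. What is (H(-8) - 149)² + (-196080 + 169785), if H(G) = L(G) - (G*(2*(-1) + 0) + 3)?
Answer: 10569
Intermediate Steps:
H(G) = -3 + 5*G (H(G) = 3*G - (G*(2*(-1) + 0) + 3) = 3*G - (G*(-2 + 0) + 3) = 3*G - (G*(-2) + 3) = 3*G - (-2*G + 3) = 3*G - (3 - 2*G) = 3*G + (-3 + 2*G) = -3 + 5*G)
(H(-8) - 149)² + (-196080 + 169785) = ((-3 + 5*(-8)) - 149)² + (-196080 + 169785) = ((-3 - 40) - 149)² - 26295 = (-43 - 149)² - 26295 = (-192)² - 26295 = 36864 - 26295 = 10569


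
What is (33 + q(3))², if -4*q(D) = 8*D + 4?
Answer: 676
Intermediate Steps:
q(D) = -1 - 2*D (q(D) = -(8*D + 4)/4 = -(4 + 8*D)/4 = -1 - 2*D)
(33 + q(3))² = (33 + (-1 - 2*3))² = (33 + (-1 - 6))² = (33 - 7)² = 26² = 676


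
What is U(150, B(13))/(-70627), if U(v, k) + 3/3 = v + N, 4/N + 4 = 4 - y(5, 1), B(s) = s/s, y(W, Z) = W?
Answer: -741/353135 ≈ -0.0020983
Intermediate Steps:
B(s) = 1
N = -4/5 (N = 4/(-4 + (4 - 1*5)) = 4/(-4 + (4 - 5)) = 4/(-4 - 1) = 4/(-5) = 4*(-1/5) = -4/5 ≈ -0.80000)
U(v, k) = -9/5 + v (U(v, k) = -1 + (v - 4/5) = -1 + (-4/5 + v) = -9/5 + v)
U(150, B(13))/(-70627) = (-9/5 + 150)/(-70627) = (741/5)*(-1/70627) = -741/353135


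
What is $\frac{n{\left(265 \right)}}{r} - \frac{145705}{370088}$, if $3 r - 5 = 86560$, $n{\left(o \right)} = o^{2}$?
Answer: $\frac{4357022405}{2135777848} \approx 2.04$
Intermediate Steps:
$r = 28855$ ($r = \frac{5}{3} + \frac{1}{3} \cdot 86560 = \frac{5}{3} + \frac{86560}{3} = 28855$)
$\frac{n{\left(265 \right)}}{r} - \frac{145705}{370088} = \frac{265^{2}}{28855} - \frac{145705}{370088} = 70225 \cdot \frac{1}{28855} - \frac{145705}{370088} = \frac{14045}{5771} - \frac{145705}{370088} = \frac{4357022405}{2135777848}$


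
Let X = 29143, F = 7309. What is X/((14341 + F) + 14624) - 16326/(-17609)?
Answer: 1105388411/638748866 ≈ 1.7306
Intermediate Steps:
X/((14341 + F) + 14624) - 16326/(-17609) = 29143/((14341 + 7309) + 14624) - 16326/(-17609) = 29143/(21650 + 14624) - 16326*(-1/17609) = 29143/36274 + 16326/17609 = 1105388411/638748866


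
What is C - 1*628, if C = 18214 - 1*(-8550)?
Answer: 26136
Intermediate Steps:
C = 26764 (C = 18214 + 8550 = 26764)
C - 1*628 = 26764 - 1*628 = 26764 - 628 = 26136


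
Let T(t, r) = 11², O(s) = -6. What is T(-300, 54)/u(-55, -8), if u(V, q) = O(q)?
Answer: -121/6 ≈ -20.167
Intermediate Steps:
u(V, q) = -6
T(t, r) = 121
T(-300, 54)/u(-55, -8) = 121/(-6) = 121*(-⅙) = -121/6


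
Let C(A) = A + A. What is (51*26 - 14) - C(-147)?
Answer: 1606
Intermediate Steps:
C(A) = 2*A
(51*26 - 14) - C(-147) = (51*26 - 14) - 2*(-147) = (1326 - 14) - 1*(-294) = 1312 + 294 = 1606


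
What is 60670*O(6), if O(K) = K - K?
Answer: 0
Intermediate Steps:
O(K) = 0
60670*O(6) = 60670*0 = 0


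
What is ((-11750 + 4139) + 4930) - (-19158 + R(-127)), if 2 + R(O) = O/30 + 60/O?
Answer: 62802919/3810 ≈ 16484.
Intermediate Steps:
R(O) = -2 + 60/O + O/30 (R(O) = -2 + (O/30 + 60/O) = -2 + (60/O + O/30) = -2 + 60/O + O/30)
((-11750 + 4139) + 4930) - (-19158 + R(-127)) = ((-11750 + 4139) + 4930) - (-19158 + (-2 + 60/(-127) + (1/30)*(-127))) = (-7611 + 4930) - (-19158 + (-2 + 60*(-1/127) - 127/30)) = -2681 - (-19158 + (-2 - 60/127 - 127/30)) = -2681 - (-19158 - 25549/3810) = -2681 - 1*(-73017529/3810) = -2681 + 73017529/3810 = 62802919/3810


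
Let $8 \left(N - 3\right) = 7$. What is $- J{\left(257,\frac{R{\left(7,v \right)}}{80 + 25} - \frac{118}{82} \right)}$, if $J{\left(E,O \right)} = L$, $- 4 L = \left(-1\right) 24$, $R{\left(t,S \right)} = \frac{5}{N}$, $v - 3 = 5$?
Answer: $-6$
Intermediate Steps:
$N = \frac{31}{8}$ ($N = 3 + \frac{1}{8} \cdot 7 = 3 + \frac{7}{8} = \frac{31}{8} \approx 3.875$)
$v = 8$ ($v = 3 + 5 = 8$)
$R{\left(t,S \right)} = \frac{40}{31}$ ($R{\left(t,S \right)} = \frac{5}{\frac{31}{8}} = 5 \cdot \frac{8}{31} = \frac{40}{31}$)
$L = 6$ ($L = - \frac{\left(-1\right) 24}{4} = \left(- \frac{1}{4}\right) \left(-24\right) = 6$)
$J{\left(E,O \right)} = 6$
$- J{\left(257,\frac{R{\left(7,v \right)}}{80 + 25} - \frac{118}{82} \right)} = \left(-1\right) 6 = -6$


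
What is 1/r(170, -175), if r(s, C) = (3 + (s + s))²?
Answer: 1/117649 ≈ 8.4999e-6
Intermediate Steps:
r(s, C) = (3 + 2*s)²
1/r(170, -175) = 1/((3 + 2*170)²) = 1/((3 + 340)²) = 1/(343²) = 1/117649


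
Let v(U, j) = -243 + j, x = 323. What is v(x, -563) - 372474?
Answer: -373280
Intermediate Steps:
v(x, -563) - 372474 = (-243 - 563) - 372474 = -806 - 372474 = -373280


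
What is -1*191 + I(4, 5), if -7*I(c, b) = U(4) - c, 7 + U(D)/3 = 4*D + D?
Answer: -196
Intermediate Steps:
U(D) = -21 + 15*D (U(D) = -21 + 3*(4*D + D) = -21 + 3*(5*D) = -21 + 15*D)
I(c, b) = -39/7 + c/7 (I(c, b) = -((-21 + 15*4) - c)/7 = -((-21 + 60) - c)/7 = -(39 - c)/7 = -39/7 + c/7)
-1*191 + I(4, 5) = -1*191 + (-39/7 + (⅐)*4) = -191 + (-39/7 + 4/7) = -191 - 5 = -196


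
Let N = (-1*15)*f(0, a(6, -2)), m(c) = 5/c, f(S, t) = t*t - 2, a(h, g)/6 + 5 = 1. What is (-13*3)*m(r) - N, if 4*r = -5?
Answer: 8766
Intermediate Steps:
r = -5/4 (r = (¼)*(-5) = -5/4 ≈ -1.2500)
a(h, g) = -24 (a(h, g) = -30 + 6*1 = -30 + 6 = -24)
f(S, t) = -2 + t² (f(S, t) = t² - 2 = -2 + t²)
N = -8610 (N = (-1*15)*(-2 + (-24)²) = -15*(-2 + 576) = -15*574 = -8610)
(-13*3)*m(r) - N = (-13*3)*(5/(-5/4)) - 1*(-8610) = -195*(-4)/5 + 8610 = -39*(-4) + 8610 = 156 + 8610 = 8766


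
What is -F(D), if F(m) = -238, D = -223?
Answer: 238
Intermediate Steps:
-F(D) = -1*(-238) = 238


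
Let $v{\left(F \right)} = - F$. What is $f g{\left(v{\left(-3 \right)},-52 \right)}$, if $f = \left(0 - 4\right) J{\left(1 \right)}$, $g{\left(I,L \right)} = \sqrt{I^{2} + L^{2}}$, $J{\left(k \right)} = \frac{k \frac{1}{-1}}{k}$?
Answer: $4 \sqrt{2713} \approx 208.35$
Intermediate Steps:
$J{\left(k \right)} = -1$ ($J{\left(k \right)} = \frac{k \left(-1\right)}{k} = \frac{\left(-1\right) k}{k} = -1$)
$f = 4$ ($f = \left(0 - 4\right) \left(-1\right) = \left(-4\right) \left(-1\right) = 4$)
$f g{\left(v{\left(-3 \right)},-52 \right)} = 4 \sqrt{\left(\left(-1\right) \left(-3\right)\right)^{2} + \left(-52\right)^{2}} = 4 \sqrt{3^{2} + 2704} = 4 \sqrt{9 + 2704} = 4 \sqrt{2713}$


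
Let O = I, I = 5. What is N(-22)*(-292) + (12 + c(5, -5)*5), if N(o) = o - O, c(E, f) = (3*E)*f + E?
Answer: 7546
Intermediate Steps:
c(E, f) = E + 3*E*f (c(E, f) = 3*E*f + E = E + 3*E*f)
O = 5
N(o) = -5 + o (N(o) = o - 1*5 = o - 5 = -5 + o)
N(-22)*(-292) + (12 + c(5, -5)*5) = (-5 - 22)*(-292) + (12 + (5*(1 + 3*(-5)))*5) = -27*(-292) + (12 + (5*(1 - 15))*5) = 7884 + (12 + (5*(-14))*5) = 7884 + (12 - 70*5) = 7884 + (12 - 350) = 7884 - 338 = 7546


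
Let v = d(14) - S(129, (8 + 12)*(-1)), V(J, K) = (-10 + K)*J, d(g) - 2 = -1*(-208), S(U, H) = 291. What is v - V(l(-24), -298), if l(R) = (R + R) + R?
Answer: -22257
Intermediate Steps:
d(g) = 210 (d(g) = 2 - 1*(-208) = 2 + 208 = 210)
l(R) = 3*R (l(R) = 2*R + R = 3*R)
V(J, K) = J*(-10 + K)
v = -81 (v = 210 - 1*291 = 210 - 291 = -81)
v - V(l(-24), -298) = -81 - 3*(-24)*(-10 - 298) = -81 - (-72)*(-308) = -81 - 1*22176 = -81 - 22176 = -22257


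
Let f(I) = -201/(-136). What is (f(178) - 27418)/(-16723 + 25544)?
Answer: -3728647/1199656 ≈ -3.1081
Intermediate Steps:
f(I) = 201/136 (f(I) = -201*(-1/136) = 201/136)
(f(178) - 27418)/(-16723 + 25544) = (201/136 - 27418)/(-16723 + 25544) = -3728647/136/8821 = -3728647/136*1/8821 = -3728647/1199656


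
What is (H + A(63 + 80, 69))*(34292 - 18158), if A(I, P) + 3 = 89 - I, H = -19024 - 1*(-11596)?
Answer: -120762990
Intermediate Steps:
H = -7428 (H = -19024 + 11596 = -7428)
A(I, P) = 86 - I (A(I, P) = -3 + (89 - I) = 86 - I)
(H + A(63 + 80, 69))*(34292 - 18158) = (-7428 + (86 - (63 + 80)))*(34292 - 18158) = (-7428 + (86 - 1*143))*16134 = (-7428 + (86 - 143))*16134 = (-7428 - 57)*16134 = -7485*16134 = -120762990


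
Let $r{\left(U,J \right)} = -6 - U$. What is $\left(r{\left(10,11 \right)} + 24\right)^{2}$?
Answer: $64$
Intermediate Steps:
$\left(r{\left(10,11 \right)} + 24\right)^{2} = \left(\left(-6 - 10\right) + 24\right)^{2} = \left(-16 + 24\right)^{2} = 8^{2} = 64$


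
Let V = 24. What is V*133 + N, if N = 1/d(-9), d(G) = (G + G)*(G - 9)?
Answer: 1034209/324 ≈ 3192.0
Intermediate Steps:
d(G) = 2*G*(-9 + G) (d(G) = (2*G)*(-9 + G) = 2*G*(-9 + G))
N = 1/324 (N = 1/(2*(-9)*(-9 - 9)) = 1/(2*(-9)*(-18)) = 1/324 ≈ 0.0030864)
V*133 + N = 24*133 + 1/324 = 3192 + 1/324 = 1034209/324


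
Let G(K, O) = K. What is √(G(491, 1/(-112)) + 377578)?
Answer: √378069 ≈ 614.87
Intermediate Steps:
√(G(491, 1/(-112)) + 377578) = √(491 + 377578) = √378069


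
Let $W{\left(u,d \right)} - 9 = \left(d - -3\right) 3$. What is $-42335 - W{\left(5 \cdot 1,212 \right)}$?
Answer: $-42989$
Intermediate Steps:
$W{\left(u,d \right)} = 18 + 3 d$ ($W{\left(u,d \right)} = 9 + \left(d - -3\right) 3 = 9 + \left(d + 3\right) 3 = 9 + \left(3 + d\right) 3 = 9 + \left(9 + 3 d\right) = 18 + 3 d$)
$-42335 - W{\left(5 \cdot 1,212 \right)} = -42335 - \left(18 + 3 \cdot 212\right) = -42335 - \left(18 + 636\right) = -42335 - 654 = -42989$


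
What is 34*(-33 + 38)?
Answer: 170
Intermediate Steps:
34*(-33 + 38) = 34*5 = 170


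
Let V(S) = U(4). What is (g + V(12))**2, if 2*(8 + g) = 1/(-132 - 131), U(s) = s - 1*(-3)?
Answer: 277729/276676 ≈ 1.0038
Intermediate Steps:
U(s) = 3 + s (U(s) = s + 3 = 3 + s)
V(S) = 7 (V(S) = 3 + 4 = 7)
g = -4209/526 (g = -8 + 1/(2*(-132 - 131)) = -8 + (1/2)/(-263) = -8 + (1/2)*(-1/263) = -8 - 1/526 = -4209/526 ≈ -8.0019)
(g + V(12))**2 = (-4209/526 + 7)**2 = (-527/526)**2 = 277729/276676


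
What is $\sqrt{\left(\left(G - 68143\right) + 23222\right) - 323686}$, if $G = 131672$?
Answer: $i \sqrt{236935} \approx 486.76 i$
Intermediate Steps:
$\sqrt{\left(\left(G - 68143\right) + 23222\right) - 323686} = \sqrt{\left(\left(131672 - 68143\right) + 23222\right) - 323686} = \sqrt{\left(63529 + 23222\right) - 323686} = \sqrt{86751 - 323686} = \sqrt{-236935} = i \sqrt{236935}$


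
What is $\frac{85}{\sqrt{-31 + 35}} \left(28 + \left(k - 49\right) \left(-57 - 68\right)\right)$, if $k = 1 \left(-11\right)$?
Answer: $319940$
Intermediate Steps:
$k = -11$
$\frac{85}{\sqrt{-31 + 35}} \left(28 + \left(k - 49\right) \left(-57 - 68\right)\right) = \frac{85}{\sqrt{-31 + 35}} \left(28 + \left(-11 - 49\right) \left(-57 - 68\right)\right) = \frac{85}{\sqrt{4}} \left(28 - -7500\right) = \frac{85}{2} \left(28 + 7500\right) = 85 \cdot \frac{1}{2} \cdot 7528 = \frac{85}{2} \cdot 7528 = 319940$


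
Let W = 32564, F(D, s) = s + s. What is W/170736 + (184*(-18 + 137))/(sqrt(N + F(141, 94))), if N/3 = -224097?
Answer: 8141/42684 - 21896*I*sqrt(672103)/672103 ≈ 0.19073 - 26.708*I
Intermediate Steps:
F(D, s) = 2*s
N = -672291 (N = 3*(-224097) = -672291)
W/170736 + (184*(-18 + 137))/(sqrt(N + F(141, 94))) = 32564/170736 + (184*(-18 + 137))/(sqrt(-672291 + 2*94)) = 32564*(1/170736) + (184*119)/(sqrt(-672291 + 188)) = 8141/42684 + 21896/(sqrt(-672103)) = 8141/42684 + 21896/((I*sqrt(672103))) = 8141/42684 + 21896*(-I*sqrt(672103)/672103) = 8141/42684 - 21896*I*sqrt(672103)/672103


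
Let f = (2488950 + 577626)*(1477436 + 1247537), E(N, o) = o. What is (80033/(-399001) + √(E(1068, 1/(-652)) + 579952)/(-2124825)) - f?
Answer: -3334186740513634481/399001 - √61634978589/692692950 ≈ -8.3563e+12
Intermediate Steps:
f = 8356336802448 (f = 3066576*2724973 = 8356336802448)
(80033/(-399001) + √(E(1068, 1/(-652)) + 579952)/(-2124825)) - f = (80033/(-399001) + √(1/(-652) + 579952)/(-2124825)) - 1*8356336802448 = (80033*(-1/399001) + √(-1/652 + 579952)*(-1/2124825)) - 8356336802448 = (-80033/399001 + √(378128703/652)*(-1/2124825)) - 8356336802448 = (-80033/399001 + (√61634978589/326)*(-1/2124825)) - 8356336802448 = (-80033/399001 - √61634978589/692692950) - 8356336802448 = -3334186740513634481/399001 - √61634978589/692692950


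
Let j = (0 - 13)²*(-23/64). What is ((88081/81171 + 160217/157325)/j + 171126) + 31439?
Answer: 346720494687058913/1711650847725 ≈ 2.0257e+5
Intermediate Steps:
j = -3887/64 (j = (-13)²*(-23*1/64) = 169*(-23/64) = -3887/64 ≈ -60.734)
((88081/81171 + 160217/157325)/j + 171126) + 31439 = ((88081/81171 + 160217/157325)/(-3887/64) + 171126) + 31439 = ((88081*(1/81171) + 160217*(1/157325))*(-64/3887) + 171126) + 31439 = ((88081/81171 + 160217/157325)*(-64/3887) + 171126) + 31439 = ((926286808/440352675)*(-64/3887) + 171126) + 31439 = (-59282355712/1711650847725 + 171126) + 31439 = 292907903685432638/1711650847725 + 31439 = 346720494687058913/1711650847725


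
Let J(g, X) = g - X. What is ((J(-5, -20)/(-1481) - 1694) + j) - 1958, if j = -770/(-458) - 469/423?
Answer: -523835344235/143460027 ≈ -3651.4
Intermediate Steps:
j = 55454/96867 (j = -770*(-1/458) - 469*1/423 = 385/229 - 469/423 = 55454/96867 ≈ 0.57248)
((J(-5, -20)/(-1481) - 1694) + j) - 1958 = (((-5 - 1*(-20))/(-1481) - 1694) + 55454/96867) - 1958 = (((-5 + 20)*(-1/1481) - 1694) + 55454/96867) - 1958 = ((15*(-1/1481) - 1694) + 55454/96867) - 1958 = ((-15/1481 - 1694) + 55454/96867) - 1958 = (-2508829/1481 + 55454/96867) - 1958 = -242940611369/143460027 - 1958 = -523835344235/143460027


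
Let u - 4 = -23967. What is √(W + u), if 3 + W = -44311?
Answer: I*√68277 ≈ 261.3*I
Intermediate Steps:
u = -23963 (u = 4 - 23967 = -23963)
W = -44314 (W = -3 - 44311 = -44314)
√(W + u) = √(-44314 - 23963) = √(-68277) = I*√68277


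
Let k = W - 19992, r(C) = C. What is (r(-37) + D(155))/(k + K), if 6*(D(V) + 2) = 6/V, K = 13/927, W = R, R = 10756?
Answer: 5602788/1327072645 ≈ 0.0042219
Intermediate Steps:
W = 10756
K = 13/927 (K = (1/927)*13 = 13/927 ≈ 0.014024)
D(V) = -2 + 1/V (D(V) = -2 + (6/V)/6 = -2 + 1/V)
k = -9236 (k = 10756 - 19992 = -9236)
(r(-37) + D(155))/(k + K) = (-37 + (-2 + 1/155))/(-9236 + 13/927) = (-37 + (-2 + 1/155))/(-8561759/927) = (-37 - 309/155)*(-927/8561759) = -6044/155*(-927/8561759) = 5602788/1327072645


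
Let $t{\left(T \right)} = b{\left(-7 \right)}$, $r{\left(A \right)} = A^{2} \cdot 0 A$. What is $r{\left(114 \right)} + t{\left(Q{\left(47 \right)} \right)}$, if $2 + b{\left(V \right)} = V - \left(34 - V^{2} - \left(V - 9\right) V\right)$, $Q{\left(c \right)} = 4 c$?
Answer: $118$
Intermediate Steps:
$b{\left(V \right)} = -36 + V + V^{2} + V \left(-9 + V\right)$ ($b{\left(V \right)} = -2 - \left(34 - V - V^{2} - \left(V - 9\right) V\right) = -2 - \left(34 - V - V^{2} - \left(-9 + V\right) V\right) = -2 - \left(34 - V - V^{2} - V \left(-9 + V\right)\right) = -2 + \left(V + \left(-34 + V^{2} + V \left(-9 + V\right)\right)\right) = -2 + \left(-34 + V + V^{2} + V \left(-9 + V\right)\right) = -36 + V + V^{2} + V \left(-9 + V\right)$)
$r{\left(A \right)} = 0$ ($r{\left(A \right)} = 0 A = 0$)
$t{\left(T \right)} = 118$ ($t{\left(T \right)} = -36 - -56 + 2 \left(-7\right)^{2} = -36 + 56 + 2 \cdot 49 = -36 + 56 + 98 = 118$)
$r{\left(114 \right)} + t{\left(Q{\left(47 \right)} \right)} = 0 + 118 = 118$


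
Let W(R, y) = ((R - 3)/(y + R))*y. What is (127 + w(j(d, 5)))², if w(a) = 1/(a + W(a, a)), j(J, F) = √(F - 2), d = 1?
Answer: 145927/9 + 764*√3/9 ≈ 16361.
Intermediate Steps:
W(R, y) = y*(-3 + R)/(R + y) (W(R, y) = ((-3 + R)/(R + y))*y = y*(-3 + R)/(R + y))
j(J, F) = √(-2 + F)
w(a) = 1/(-3/2 + 3*a/2) (w(a) = 1/(a + a*(-3 + a)/(a + a)) = 1/(a + a*(-3 + a)/((2*a))) = 1/(a + a*(1/(2*a))*(-3 + a)) = 1/(a + (-3/2 + a/2)) = 1/(-3/2 + 3*a/2))
(127 + w(j(d, 5)))² = (127 + 2/(3*(-1 + √(-2 + 5))))² = (127 + 2/(3*(-1 + √3)))²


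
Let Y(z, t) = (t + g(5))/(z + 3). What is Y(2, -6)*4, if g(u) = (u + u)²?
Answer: 376/5 ≈ 75.200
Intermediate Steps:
g(u) = 4*u² (g(u) = (2*u)² = 4*u²)
Y(z, t) = (100 + t)/(3 + z) (Y(z, t) = (t + 4*5²)/(z + 3) = (t + 4*25)/(3 + z) = (t + 100)/(3 + z) = (100 + t)/(3 + z))
Y(2, -6)*4 = ((100 - 6)/(3 + 2))*4 = (94/5)*4 = 376/5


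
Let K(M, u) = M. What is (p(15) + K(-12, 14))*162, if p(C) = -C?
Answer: -4374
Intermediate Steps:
(p(15) + K(-12, 14))*162 = (-1*15 - 12)*162 = (-15 - 12)*162 = -27*162 = -4374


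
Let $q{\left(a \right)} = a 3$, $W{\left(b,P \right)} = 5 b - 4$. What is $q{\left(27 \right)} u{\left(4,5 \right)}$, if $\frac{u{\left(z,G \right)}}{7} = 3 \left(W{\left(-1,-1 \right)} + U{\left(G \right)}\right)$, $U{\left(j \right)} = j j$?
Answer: $27216$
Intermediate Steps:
$U{\left(j \right)} = j^{2}$
$W{\left(b,P \right)} = -4 + 5 b$
$q{\left(a \right)} = 3 a$
$u{\left(z,G \right)} = -189 + 21 G^{2}$ ($u{\left(z,G \right)} = 7 \cdot 3 \left(\left(-4 + 5 \left(-1\right)\right) + G^{2}\right) = 7 \cdot 3 \left(\left(-4 - 5\right) + G^{2}\right) = 7 \cdot 3 \left(-9 + G^{2}\right) = 7 \left(-27 + 3 G^{2}\right) = -189 + 21 G^{2}$)
$q{\left(27 \right)} u{\left(4,5 \right)} = 3 \cdot 27 \left(-189 + 21 \cdot 5^{2}\right) = 81 \left(-189 + 21 \cdot 25\right) = 81 \left(-189 + 525\right) = 81 \cdot 336 = 27216$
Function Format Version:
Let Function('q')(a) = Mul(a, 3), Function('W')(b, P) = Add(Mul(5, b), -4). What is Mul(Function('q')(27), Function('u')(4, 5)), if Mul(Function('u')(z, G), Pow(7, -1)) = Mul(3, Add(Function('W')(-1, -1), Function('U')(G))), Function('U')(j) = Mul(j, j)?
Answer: 27216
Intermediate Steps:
Function('U')(j) = Pow(j, 2)
Function('W')(b, P) = Add(-4, Mul(5, b))
Function('q')(a) = Mul(3, a)
Function('u')(z, G) = Add(-189, Mul(21, Pow(G, 2))) (Function('u')(z, G) = Mul(7, Mul(3, Add(Add(-4, Mul(5, -1)), Pow(G, 2)))) = Mul(7, Mul(3, Add(Add(-4, -5), Pow(G, 2)))) = Mul(7, Mul(3, Add(-9, Pow(G, 2)))) = Mul(7, Add(-27, Mul(3, Pow(G, 2)))) = Add(-189, Mul(21, Pow(G, 2))))
Mul(Function('q')(27), Function('u')(4, 5)) = Mul(Mul(3, 27), Add(-189, Mul(21, Pow(5, 2)))) = Mul(81, Add(-189, Mul(21, 25))) = Mul(81, Add(-189, 525)) = Mul(81, 336) = 27216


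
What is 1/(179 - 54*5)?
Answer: -1/91 ≈ -0.010989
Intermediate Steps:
1/(179 - 54*5) = 1/(179 - 270) = 1/(-91) = -1/91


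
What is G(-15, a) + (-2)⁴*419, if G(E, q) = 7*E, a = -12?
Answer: 6599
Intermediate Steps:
G(-15, a) + (-2)⁴*419 = 7*(-15) + (-2)⁴*419 = -105 + 16*419 = -105 + 6704 = 6599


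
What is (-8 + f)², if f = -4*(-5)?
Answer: 144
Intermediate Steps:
f = 20
(-8 + f)² = (-8 + 20)² = 12² = 144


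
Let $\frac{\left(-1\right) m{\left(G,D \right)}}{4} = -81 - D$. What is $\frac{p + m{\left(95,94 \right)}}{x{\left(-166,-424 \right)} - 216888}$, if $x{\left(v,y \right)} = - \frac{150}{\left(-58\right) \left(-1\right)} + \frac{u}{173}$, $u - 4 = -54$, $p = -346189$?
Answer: $\frac{1733318313}{1088141521} \approx 1.5929$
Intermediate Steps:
$u = -50$ ($u = 4 - 54 = -50$)
$x{\left(v,y \right)} = - \frac{14425}{5017}$ ($x{\left(v,y \right)} = - \frac{150}{\left(-58\right) \left(-1\right)} - \frac{50}{173} = - \frac{150}{58} - \frac{50}{173} = \left(-150\right) \frac{1}{58} - \frac{50}{173} = - \frac{75}{29} - \frac{50}{173} = - \frac{14425}{5017}$)
$m{\left(G,D \right)} = 324 + 4 D$ ($m{\left(G,D \right)} = - 4 \left(-81 - D\right) = 324 + 4 D$)
$\frac{p + m{\left(95,94 \right)}}{x{\left(-166,-424 \right)} - 216888} = \frac{-346189 + \left(324 + 4 \cdot 94\right)}{- \frac{14425}{5017} - 216888} = \frac{-346189 + \left(324 + 376\right)}{- \frac{1088141521}{5017}} = \left(-346189 + 700\right) \left(- \frac{5017}{1088141521}\right) = \left(-345489\right) \left(- \frac{5017}{1088141521}\right) = \frac{1733318313}{1088141521}$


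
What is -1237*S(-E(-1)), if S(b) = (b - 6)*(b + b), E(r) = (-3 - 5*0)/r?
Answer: -66798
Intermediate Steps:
E(r) = -3/r (E(r) = (-3 + 0)/r = -3/r)
S(b) = 2*b*(-6 + b) (S(b) = (-6 + b)*(2*b) = 2*b*(-6 + b))
-1237*S(-E(-1)) = -2474*(-(-3)/(-1))*(-6 - (-3)/(-1)) = -2474*(-(-3)*(-1))*(-6 - (-3)*(-1)) = -2474*(-1*3)*(-6 - 1*3) = -2474*(-3)*(-6 - 3) = -2474*(-3)*(-9) = -1237*54 = -66798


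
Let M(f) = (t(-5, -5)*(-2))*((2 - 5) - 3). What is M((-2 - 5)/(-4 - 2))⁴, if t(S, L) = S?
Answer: 12960000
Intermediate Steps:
M(f) = -60 (M(f) = (-5*(-2))*((2 - 5) - 3) = 10*(-3 - 3) = 10*(-6) = -60)
M((-2 - 5)/(-4 - 2))⁴ = (-60)⁴ = 12960000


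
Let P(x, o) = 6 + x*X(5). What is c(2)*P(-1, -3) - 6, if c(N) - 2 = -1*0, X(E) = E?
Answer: -4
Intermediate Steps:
P(x, o) = 6 + 5*x (P(x, o) = 6 + x*5 = 6 + 5*x)
c(N) = 2 (c(N) = 2 - 1*0 = 2 + 0 = 2)
c(2)*P(-1, -3) - 6 = 2*(6 + 5*(-1)) - 6 = 2*(6 - 5) - 6 = 2*1 - 6 = 2 - 6 = -4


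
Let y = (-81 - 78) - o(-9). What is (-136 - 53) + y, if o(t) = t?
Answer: -339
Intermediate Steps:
y = -150 (y = (-81 - 78) - 1*(-9) = -159 + 9 = -150)
(-136 - 53) + y = (-136 - 53) - 150 = -189 - 150 = -339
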